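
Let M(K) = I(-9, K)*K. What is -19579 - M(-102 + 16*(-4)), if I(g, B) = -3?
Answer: -20077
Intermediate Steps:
M(K) = -3*K
-19579 - M(-102 + 16*(-4)) = -19579 - (-3)*(-102 + 16*(-4)) = -19579 - (-3)*(-102 - 64) = -19579 - (-3)*(-166) = -19579 - 1*498 = -19579 - 498 = -20077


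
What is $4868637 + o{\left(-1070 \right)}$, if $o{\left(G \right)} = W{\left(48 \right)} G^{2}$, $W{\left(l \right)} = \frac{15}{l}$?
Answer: $\frac{20905673}{4} \approx 5.2264 \cdot 10^{6}$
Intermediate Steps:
$o{\left(G \right)} = \frac{5 G^{2}}{16}$ ($o{\left(G \right)} = \frac{15}{48} G^{2} = 15 \cdot \frac{1}{48} G^{2} = \frac{5 G^{2}}{16}$)
$4868637 + o{\left(-1070 \right)} = 4868637 + \frac{5 \left(-1070\right)^{2}}{16} = 4868637 + \frac{5}{16} \cdot 1144900 = 4868637 + \frac{1431125}{4} = \frac{20905673}{4}$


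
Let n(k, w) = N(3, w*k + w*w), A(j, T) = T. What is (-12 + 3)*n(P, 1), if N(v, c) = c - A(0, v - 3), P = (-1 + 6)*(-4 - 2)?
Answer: 261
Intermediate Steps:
P = -30 (P = 5*(-6) = -30)
N(v, c) = 3 + c - v (N(v, c) = c - (v - 3) = c - (-3 + v) = c + (3 - v) = 3 + c - v)
n(k, w) = w**2 + k*w (n(k, w) = 3 + (w*k + w*w) - 1*3 = 3 + (k*w + w**2) - 3 = 3 + (w**2 + k*w) - 3 = w**2 + k*w)
(-12 + 3)*n(P, 1) = (-12 + 3)*(1*(-30 + 1)) = -9*(-29) = 261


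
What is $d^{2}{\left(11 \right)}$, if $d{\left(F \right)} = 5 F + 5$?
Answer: $3600$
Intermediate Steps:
$d{\left(F \right)} = 5 + 5 F$
$d^{2}{\left(11 \right)} = \left(5 + 5 \cdot 11\right)^{2} = \left(5 + 55\right)^{2} = 60^{2} = 3600$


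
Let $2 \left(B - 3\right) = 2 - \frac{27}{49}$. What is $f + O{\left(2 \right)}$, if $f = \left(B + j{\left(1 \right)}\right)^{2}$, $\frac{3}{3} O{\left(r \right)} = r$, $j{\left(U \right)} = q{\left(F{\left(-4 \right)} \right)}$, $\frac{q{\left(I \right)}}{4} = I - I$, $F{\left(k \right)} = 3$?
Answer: $\frac{152433}{9604} \approx 15.872$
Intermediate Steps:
$q{\left(I \right)} = 0$ ($q{\left(I \right)} = 4 \left(I - I\right) = 4 \cdot 0 = 0$)
$j{\left(U \right)} = 0$
$O{\left(r \right)} = r$
$B = \frac{365}{98}$ ($B = 3 + \frac{2 - \frac{27}{49}}{2} = 3 + \frac{1}{2} \cdot \frac{71}{49} = 3 + \frac{71}{98} = \frac{365}{98} \approx 3.7245$)
$f = \frac{133225}{9604}$ ($f = \left(\frac{365}{98} + 0\right)^{2} = \left(\frac{365}{98}\right)^{2} = \frac{133225}{9604} \approx 13.872$)
$f + O{\left(2 \right)} = \frac{133225}{9604} + 2 = \frac{152433}{9604}$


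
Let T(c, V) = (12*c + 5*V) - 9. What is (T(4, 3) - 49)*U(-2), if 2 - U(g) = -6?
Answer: 40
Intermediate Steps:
T(c, V) = -9 + 5*V + 12*c (T(c, V) = (5*V + 12*c) - 9 = -9 + 5*V + 12*c)
U(g) = 8 (U(g) = 2 - 1*(-6) = 2 + 6 = 8)
(T(4, 3) - 49)*U(-2) = ((-9 + 5*3 + 12*4) - 49)*8 = ((-9 + 15 + 48) - 49)*8 = (54 - 49)*8 = 5*8 = 40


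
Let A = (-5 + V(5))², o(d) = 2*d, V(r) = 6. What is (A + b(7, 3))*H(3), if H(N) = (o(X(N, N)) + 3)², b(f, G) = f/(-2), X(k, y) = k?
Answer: -405/2 ≈ -202.50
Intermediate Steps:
b(f, G) = -f/2 (b(f, G) = f*(-½) = -f/2)
H(N) = (3 + 2*N)² (H(N) = (2*N + 3)² = (3 + 2*N)²)
A = 1 (A = (-5 + 6)² = 1² = 1)
(A + b(7, 3))*H(3) = (1 - ½*7)*(3 + 2*3)² = (1 - 7/2)*(3 + 6)² = -5/2*9² = -5/2*81 = -405/2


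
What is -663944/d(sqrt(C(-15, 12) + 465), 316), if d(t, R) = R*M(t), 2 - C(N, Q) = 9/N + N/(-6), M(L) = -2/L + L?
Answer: -165986*sqrt(46510)/365849 ≈ -97.846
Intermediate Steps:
M(L) = L - 2/L
C(N, Q) = 2 - 9/N + N/6 (C(N, Q) = 2 - (9/N + N/(-6)) = 2 - (9/N + N*(-1/6)) = 2 - (9/N - N/6) = 2 + (-9/N + N/6) = 2 - 9/N + N/6)
d(t, R) = R*(t - 2/t)
-663944/d(sqrt(C(-15, 12) + 465), 316) = -663944*sqrt((2 - 9/(-15) + (1/6)*(-15)) + 465)/(316*(-2 + (sqrt((2 - 9/(-15) + (1/6)*(-15)) + 465))**2)) = -663944*sqrt((2 - 9*(-1/15) - 5/2) + 465)/(316*(-2 + (sqrt((2 - 9*(-1/15) - 5/2) + 465))**2)) = -663944*sqrt((2 + 3/5 - 5/2) + 465)/(316*(-2 + (sqrt((2 + 3/5 - 5/2) + 465))**2)) = -663944*sqrt(1/10 + 465)/(316*(-2 + (sqrt(1/10 + 465))**2)) = -663944*sqrt(46510)/(3160*(-2 + (sqrt(4651/10))**2)) = -663944*sqrt(46510)/(3160*(-2 + (sqrt(46510)/10)**2)) = -663944*sqrt(46510)/(3160*(-2 + 4651/10)) = -663944*sqrt(46510)/1463396 = -165986*sqrt(46510)/365849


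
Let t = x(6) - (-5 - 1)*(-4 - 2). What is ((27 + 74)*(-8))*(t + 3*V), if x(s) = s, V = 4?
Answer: 14544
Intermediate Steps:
t = -30 (t = 6 - (-5 - 1)*(-4 - 2) = 6 - (-6)*(-6) = 6 - 1*36 = 6 - 36 = -30)
((27 + 74)*(-8))*(t + 3*V) = ((27 + 74)*(-8))*(-30 + 3*4) = (101*(-8))*(-30 + 12) = -808*(-18) = 14544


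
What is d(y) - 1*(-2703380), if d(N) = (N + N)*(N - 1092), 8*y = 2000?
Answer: 2282380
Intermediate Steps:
y = 250 (y = (⅛)*2000 = 250)
d(N) = 2*N*(-1092 + N) (d(N) = (2*N)*(-1092 + N) = 2*N*(-1092 + N))
d(y) - 1*(-2703380) = 2*250*(-1092 + 250) - 1*(-2703380) = 2*250*(-842) + 2703380 = -421000 + 2703380 = 2282380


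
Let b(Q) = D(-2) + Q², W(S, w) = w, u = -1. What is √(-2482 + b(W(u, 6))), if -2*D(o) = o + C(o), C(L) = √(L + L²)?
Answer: √(-9780 - 2*√2)/2 ≈ 49.454*I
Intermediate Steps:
D(o) = -o/2 - √(o*(1 + o))/2 (D(o) = -(o + √(o*(1 + o)))/2 = -o/2 - √(o*(1 + o))/2)
b(Q) = 1 + Q² - √2/2 (b(Q) = (-½*(-2) - √2/2) + Q² = (1 - √2/2) + Q² = 1 + Q² - √2/2)
√(-2482 + b(W(u, 6))) = √(-2482 + (1 + 6² - √2/2)) = √(-2482 + (1 + 36 - √2/2)) = √(-2482 + (37 - √2/2)) = √(-2445 - √2/2)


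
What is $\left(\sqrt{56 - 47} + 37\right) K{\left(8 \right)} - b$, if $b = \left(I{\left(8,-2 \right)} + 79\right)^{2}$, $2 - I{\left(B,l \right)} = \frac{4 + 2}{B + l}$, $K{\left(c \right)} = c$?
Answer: $-6080$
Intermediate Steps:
$I{\left(B,l \right)} = 2 - \frac{6}{B + l}$ ($I{\left(B,l \right)} = 2 - \frac{4 + 2}{B + l} = 2 - \frac{6}{B + l}$)
$b = 6400$ ($b = \left(\frac{2 \left(-3 + 8 - 2\right)}{8 - 2} + 79\right)^{2} = \left(2 \cdot \frac{1}{6} \cdot 3 + 79\right)^{2} = \left(1 + 79\right)^{2} = 80^{2} = 6400$)
$\left(\sqrt{56 - 47} + 37\right) K{\left(8 \right)} - b = \left(\sqrt{56 - 47} + 37\right) 8 - 6400 = \left(\sqrt{9} + 37\right) 8 - 6400 = \left(3 + 37\right) 8 - 6400 = 40 \cdot 8 - 6400 = 320 - 6400 = -6080$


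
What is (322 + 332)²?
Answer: 427716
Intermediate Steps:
(322 + 332)² = 654² = 427716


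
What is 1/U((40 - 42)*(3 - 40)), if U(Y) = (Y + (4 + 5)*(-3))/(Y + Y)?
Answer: 148/47 ≈ 3.1489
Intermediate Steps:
U(Y) = (-27 + Y)/(2*Y) (U(Y) = (Y + 9*(-3))/((2*Y)) = (Y - 27)*(1/(2*Y)) = (-27 + Y)*(1/(2*Y)) = (-27 + Y)/(2*Y))
1/U((40 - 42)*(3 - 40)) = 1/((-27 + (40 - 42)*(3 - 40))/(2*(((40 - 42)*(3 - 40))))) = 1/((-27 - 2*(-37))/(2*((-2*(-37))))) = 1/((1/2)*(-27 + 74)/74) = 1/((1/2)*(1/74)*47) = 1/(47/148) = 148/47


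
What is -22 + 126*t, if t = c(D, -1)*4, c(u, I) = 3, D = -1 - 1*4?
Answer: 1490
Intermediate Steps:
D = -5 (D = -1 - 4 = -5)
t = 12 (t = 3*4 = 12)
-22 + 126*t = -22 + 126*12 = -22 + 1512 = 1490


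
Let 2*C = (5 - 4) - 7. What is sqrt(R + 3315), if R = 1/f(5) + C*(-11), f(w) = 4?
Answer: sqrt(13393)/2 ≈ 57.864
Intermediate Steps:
C = -3 (C = ((5 - 4) - 7)/2 = (1 - 7)/2 = (1/2)*(-6) = -3)
R = 133/4 (R = 1/4 - 3*(-11) = 1/4 + 33 = 133/4 ≈ 33.250)
sqrt(R + 3315) = sqrt(133/4 + 3315) = sqrt(13393/4) = sqrt(13393)/2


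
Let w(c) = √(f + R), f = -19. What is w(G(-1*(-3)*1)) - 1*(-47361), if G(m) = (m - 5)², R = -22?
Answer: 47361 + I*√41 ≈ 47361.0 + 6.4031*I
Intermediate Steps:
G(m) = (-5 + m)²
w(c) = I*√41 (w(c) = √(-19 - 22) = √(-41) = I*√41)
w(G(-1*(-3)*1)) - 1*(-47361) = I*√41 - 1*(-47361) = I*√41 + 47361 = 47361 + I*√41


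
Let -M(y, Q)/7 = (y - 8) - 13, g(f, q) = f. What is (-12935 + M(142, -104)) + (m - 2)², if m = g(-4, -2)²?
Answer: -13586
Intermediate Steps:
M(y, Q) = 147 - 7*y (M(y, Q) = -7*((y - 8) - 13) = -7*((-8 + y) - 13) = -7*(-21 + y) = 147 - 7*y)
m = 16 (m = (-4)² = 16)
(-12935 + M(142, -104)) + (m - 2)² = (-12935 + (147 - 7*142)) + (16 - 2)² = (-12935 + (147 - 994)) + 14² = (-12935 - 847) + 196 = -13782 + 196 = -13586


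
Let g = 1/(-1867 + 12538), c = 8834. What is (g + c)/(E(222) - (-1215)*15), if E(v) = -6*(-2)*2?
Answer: 94267615/194735079 ≈ 0.48408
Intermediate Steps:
g = 1/10671 ≈ 9.3712e-5
E(v) = 24 (E(v) = 12*2 = 24)
(g + c)/(E(222) - (-1215)*15) = (1/10671 + 8834)/(24 - (-1215)*15) = 94267615/(10671*(24 - 243*(-75))) = 94267615/(10671*(24 + 18225)) = (94267615/10671)/18249 = (94267615/10671)*(1/18249) = 94267615/194735079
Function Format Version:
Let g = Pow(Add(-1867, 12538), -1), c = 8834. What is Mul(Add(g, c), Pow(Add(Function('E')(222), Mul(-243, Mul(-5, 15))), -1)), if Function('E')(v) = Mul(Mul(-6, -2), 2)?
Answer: Rational(94267615, 194735079) ≈ 0.48408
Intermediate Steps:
g = Rational(1, 10671) (g = Pow(10671, -1) = Rational(1, 10671) ≈ 9.3712e-5)
Function('E')(v) = 24 (Function('E')(v) = Mul(12, 2) = 24)
Mul(Add(g, c), Pow(Add(Function('E')(222), Mul(-243, Mul(-5, 15))), -1)) = Mul(Add(Rational(1, 10671), 8834), Pow(Add(24, Mul(-243, Mul(-5, 15))), -1)) = Mul(Rational(94267615, 10671), Pow(Add(24, Mul(-243, -75)), -1)) = Mul(Rational(94267615, 10671), Pow(Add(24, 18225), -1)) = Mul(Rational(94267615, 10671), Pow(18249, -1)) = Mul(Rational(94267615, 10671), Rational(1, 18249)) = Rational(94267615, 194735079)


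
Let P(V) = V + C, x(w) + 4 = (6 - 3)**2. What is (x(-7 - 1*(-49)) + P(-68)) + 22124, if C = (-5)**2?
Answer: 22086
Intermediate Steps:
x(w) = 5 (x(w) = -4 + (6 - 3)**2 = -4 + 3**2 = -4 + 9 = 5)
C = 25
P(V) = 25 + V (P(V) = V + 25 = 25 + V)
(x(-7 - 1*(-49)) + P(-68)) + 22124 = (5 + (25 - 68)) + 22124 = (5 - 43) + 22124 = -38 + 22124 = 22086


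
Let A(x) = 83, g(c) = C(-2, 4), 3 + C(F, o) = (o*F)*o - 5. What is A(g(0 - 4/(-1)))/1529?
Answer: 83/1529 ≈ 0.054284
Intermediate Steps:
C(F, o) = -8 + F*o**2 (C(F, o) = -3 + ((o*F)*o - 5) = -3 + ((F*o)*o - 5) = -3 + (F*o**2 - 5) = -3 + (-5 + F*o**2) = -8 + F*o**2)
g(c) = -40 (g(c) = -8 - 2*4**2 = -8 - 2*16 = -8 - 32 = -40)
A(g(0 - 4/(-1)))/1529 = 83/1529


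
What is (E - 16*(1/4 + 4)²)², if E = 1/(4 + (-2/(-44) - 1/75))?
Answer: 3690498418489/44262409 ≈ 83378.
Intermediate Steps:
E = 1650/6653 (E = 1/(4 + (-2*(-1/44) - 1*1/75)) = 1/(4 + (1/22 - 1/75)) = 1/(4 + 53/1650) = 1/(6653/1650) = 1650/6653 ≈ 0.24801)
(E - 16*(1/4 + 4)²)² = (1650/6653 - 16*(1/4 + 4)²)² = (1650/6653 - 16*(¼ + 4)²)² = (1650/6653 - 16*(17/4)²)² = (1650/6653 - 16*289/16)² = (1650/6653 - 289)² = (-1921067/6653)² = 3690498418489/44262409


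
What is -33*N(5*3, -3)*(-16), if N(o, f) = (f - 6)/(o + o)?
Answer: -792/5 ≈ -158.40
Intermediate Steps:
N(o, f) = (-6 + f)/(2*o) (N(o, f) = (-6 + f)/((2*o)) = (-6 + f)*(1/(2*o)) = (-6 + f)/(2*o))
-33*N(5*3, -3)*(-16) = -33*(-6 - 3)/(2*(5*3))*(-16) = -33*(-9)/(2*15)*(-16) = -33*(-3/10)*(-16) = (99/10)*(-16) = -792/5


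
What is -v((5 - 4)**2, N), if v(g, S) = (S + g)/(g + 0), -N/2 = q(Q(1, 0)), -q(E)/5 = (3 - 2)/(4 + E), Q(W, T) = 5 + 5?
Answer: -12/7 ≈ -1.7143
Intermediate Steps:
Q(W, T) = 10
q(E) = -5/(4 + E) (q(E) = -5*(3 - 2)/(4 + E) = -5/(4 + E))
N = 5/7 (N = -(-10)/(4 + 10) = -(-10)/14 = -2*(-5/14) = 5/7 ≈ 0.71429)
v(g, S) = (S + g)/g
-v((5 - 4)**2, N) = -(5/7 + (5 - 4)**2)/((5 - 4)**2) = -(5/7 + 1**2)/(1**2) = -(5/7 + 1)/1 = -12/7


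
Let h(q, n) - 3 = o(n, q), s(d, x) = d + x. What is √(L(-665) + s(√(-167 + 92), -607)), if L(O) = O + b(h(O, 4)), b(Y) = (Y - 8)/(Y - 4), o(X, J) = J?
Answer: √(-15659917 + 61605*I*√3)/111 ≈ 0.12146 + 35.651*I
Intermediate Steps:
h(q, n) = 3 + q
b(Y) = (-8 + Y)/(-4 + Y)
L(O) = O + (-5 + O)/(-1 + O) (L(O) = O + (-8 + (3 + O))/(-4 + (3 + O)) = O + (-5 + O)/(-1 + O))
√(L(-665) + s(√(-167 + 92), -607)) = √((-5 + (-665)²)/(-1 - 665) + (√(-167 + 92) - 607)) = √((-5 + 442225)/(-666) + (√(-75) - 607)) = √(-1/666*442220 + (5*I*√3 - 607)) = √(-221110/333 + (-607 + 5*I*√3)) = √(-423241/333 + 5*I*√3)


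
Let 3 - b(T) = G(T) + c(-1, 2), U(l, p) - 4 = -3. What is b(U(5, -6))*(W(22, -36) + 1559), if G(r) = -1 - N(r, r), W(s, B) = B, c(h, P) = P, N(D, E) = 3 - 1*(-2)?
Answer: 10661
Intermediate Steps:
N(D, E) = 5 (N(D, E) = 3 + 2 = 5)
G(r) = -6 (G(r) = -1 - 1*5 = -1 - 5 = -6)
U(l, p) = 1 (U(l, p) = 4 - 3 = 1)
b(T) = 7 (b(T) = 3 - (-6 + 2) = 3 - 1*(-4) = 3 + 4 = 7)
b(U(5, -6))*(W(22, -36) + 1559) = 7*(-36 + 1559) = 7*1523 = 10661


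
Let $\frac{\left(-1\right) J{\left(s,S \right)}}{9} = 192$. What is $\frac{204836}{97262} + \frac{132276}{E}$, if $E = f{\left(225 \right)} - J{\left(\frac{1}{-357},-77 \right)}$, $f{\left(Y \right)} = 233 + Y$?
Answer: $\frac{3328299952}{53153683} \approx 62.617$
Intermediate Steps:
$J{\left(s,S \right)} = -1728$ ($J{\left(s,S \right)} = \left(-9\right) 192 = -1728$)
$E = 2186$ ($E = \left(233 + 225\right) - -1728 = 458 + 1728 = 2186$)
$\frac{204836}{97262} + \frac{132276}{E} = \frac{204836}{97262} + \frac{132276}{2186} = 204836 \cdot \frac{1}{97262} + 132276 \cdot \frac{1}{2186} = \frac{102418}{48631} + \frac{66138}{1093} = \frac{3328299952}{53153683}$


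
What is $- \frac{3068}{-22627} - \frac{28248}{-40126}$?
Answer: $\frac{381137032}{453965501} \approx 0.83957$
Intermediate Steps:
$- \frac{3068}{-22627} - \frac{28248}{-40126} = \left(-3068\right) \left(- \frac{1}{22627}\right) - - \frac{14124}{20063} = \frac{3068}{22627} + \frac{14124}{20063} = \frac{381137032}{453965501}$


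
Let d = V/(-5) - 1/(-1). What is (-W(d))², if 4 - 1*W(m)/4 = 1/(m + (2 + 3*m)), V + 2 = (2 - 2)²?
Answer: 86436/361 ≈ 239.43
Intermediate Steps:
V = -2 (V = -2 + (2 - 2)² = -2 + 0² = -2 + 0 = -2)
d = 7/5 (d = -2/(-5) - 1/(-1) = -2*(-⅕) - 1*(-1) = ⅖ + 1 = 7/5 ≈ 1.4000)
W(m) = 16 - 4/(2 + 4*m) (W(m) = 16 - 4/(m + (2 + 3*m)) = 16 - 4/(2 + 4*m))
(-W(d))² = (-2*(7 + 16*(7/5))/(1 + 2*(7/5)))² = (-2*(7 + 112/5)/(1 + 14/5))² = (-2*147/(19/5*5))² = (-2*5*147/(19*5))² = (-1*294/19)² = (-294/19)² = 86436/361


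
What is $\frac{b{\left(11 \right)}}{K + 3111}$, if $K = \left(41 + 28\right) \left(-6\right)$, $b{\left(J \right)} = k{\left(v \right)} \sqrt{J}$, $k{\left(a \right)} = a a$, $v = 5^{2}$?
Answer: $\frac{625 \sqrt{11}}{2697} \approx 0.76859$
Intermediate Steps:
$v = 25$
$k{\left(a \right)} = a^{2}$
$b{\left(J \right)} = 625 \sqrt{J}$ ($b{\left(J \right)} = 25^{2} \sqrt{J} = 625 \sqrt{J}$)
$K = -414$ ($K = 69 \left(-6\right) = -414$)
$\frac{b{\left(11 \right)}}{K + 3111} = \frac{625 \sqrt{11}}{-414 + 3111} = \frac{625 \sqrt{11}}{2697}$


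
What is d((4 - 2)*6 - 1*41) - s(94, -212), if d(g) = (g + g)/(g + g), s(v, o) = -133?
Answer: 134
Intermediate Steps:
d(g) = 1 (d(g) = (2*g)/((2*g)) = (2*g)*(1/(2*g)) = 1)
d((4 - 2)*6 - 1*41) - s(94, -212) = 1 - 1*(-133) = 1 + 133 = 134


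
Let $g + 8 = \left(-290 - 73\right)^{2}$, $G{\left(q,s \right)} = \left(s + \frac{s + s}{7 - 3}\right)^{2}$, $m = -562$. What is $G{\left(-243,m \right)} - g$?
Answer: $578888$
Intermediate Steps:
$G{\left(q,s \right)} = \frac{9 s^{2}}{4}$ ($G{\left(q,s \right)} = \left(s + \frac{2 s}{4}\right)^{2} = \left(s + 2 s \frac{1}{4}\right)^{2} = \left(s + \frac{s}{2}\right)^{2} = \left(\frac{3 s}{2}\right)^{2} = \frac{9 s^{2}}{4}$)
$g = 131761$ ($g = -8 + \left(-290 - 73\right)^{2} = -8 + \left(-363\right)^{2} = -8 + 131769 = 131761$)
$G{\left(-243,m \right)} - g = \frac{9 \left(-562\right)^{2}}{4} - 131761 = \frac{9}{4} \cdot 315844 - 131761 = 710649 - 131761 = 578888$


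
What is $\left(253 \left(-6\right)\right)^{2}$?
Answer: $2304324$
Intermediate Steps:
$\left(253 \left(-6\right)\right)^{2} = \left(-1518\right)^{2} = 2304324$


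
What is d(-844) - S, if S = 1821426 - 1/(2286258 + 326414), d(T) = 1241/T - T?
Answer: -1003639953368221/551273792 ≈ -1.8206e+6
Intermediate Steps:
d(T) = -T + 1241/T
S = 4758788710271/2612672 (S = 1821426 - 1/2612672 = 4758788710271/2612672 ≈ 1.8214e+6)
d(-844) - S = (-1*(-844) + 1241/(-844)) - 1*4758788710271/2612672 = (844 + 1241*(-1/844)) - 4758788710271/2612672 = (844 - 1241/844) - 4758788710271/2612672 = 711095/844 - 4758788710271/2612672 = -1003639953368221/551273792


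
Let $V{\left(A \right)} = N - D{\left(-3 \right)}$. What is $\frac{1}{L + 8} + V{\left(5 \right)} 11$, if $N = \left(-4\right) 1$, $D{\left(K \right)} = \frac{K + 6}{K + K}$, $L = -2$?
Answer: $- \frac{115}{3} \approx -38.333$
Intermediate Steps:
$D{\left(K \right)} = \frac{6 + K}{2 K}$
$N = -4$
$V{\left(A \right)} = - \frac{7}{2}$ ($V{\left(A \right)} = -4 - \frac{6 - 3}{2 \left(-3\right)} = -4 - \frac{1}{2} \left(- \frac{1}{3}\right) 3 = -4 - - \frac{1}{2} = -4 + \frac{1}{2} = - \frac{7}{2}$)
$\frac{1}{L + 8} + V{\left(5 \right)} 11 = \frac{1}{-2 + 8} - \frac{77}{2} = \frac{1}{6} - \frac{77}{2} = - \frac{115}{3}$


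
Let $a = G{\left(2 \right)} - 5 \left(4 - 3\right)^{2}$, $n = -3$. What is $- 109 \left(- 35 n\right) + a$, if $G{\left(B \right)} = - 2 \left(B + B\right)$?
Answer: $-11458$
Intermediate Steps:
$G{\left(B \right)} = - 4 B$ ($G{\left(B \right)} = - 2 \cdot 2 B = - 4 B$)
$a = -13$ ($a = \left(-4\right) 2 - 5 \left(4 - 3\right)^{2} = -8 - 5 \cdot 1^{2} = -8 - 5 = -13$)
$- 109 \left(- 35 n\right) + a = - 109 \left(\left(-35\right) \left(-3\right)\right) - 13 = \left(-109\right) 105 - 13 = -11445 - 13 = -11458$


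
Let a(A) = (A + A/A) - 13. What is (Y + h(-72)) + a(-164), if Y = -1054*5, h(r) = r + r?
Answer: -5590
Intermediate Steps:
a(A) = -12 + A (a(A) = (A + 1) - 13 = (1 + A) - 13 = -12 + A)
h(r) = 2*r
Y = -5270
(Y + h(-72)) + a(-164) = (-5270 + 2*(-72)) + (-12 - 164) = (-5270 - 144) - 176 = -5414 - 176 = -5590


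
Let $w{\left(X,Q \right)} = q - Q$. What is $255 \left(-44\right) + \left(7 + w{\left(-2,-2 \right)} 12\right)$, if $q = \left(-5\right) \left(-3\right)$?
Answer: $-11009$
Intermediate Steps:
$q = 15$
$w{\left(X,Q \right)} = 15 - Q$
$255 \left(-44\right) + \left(7 + w{\left(-2,-2 \right)} 12\right) = 255 \left(-44\right) + \left(7 + \left(15 - -2\right) 12\right) = -11220 + \left(7 + \left(15 + 2\right) 12\right) = -11220 + \left(7 + 17 \cdot 12\right) = -11220 + \left(7 + 204\right) = -11220 + 211 = -11009$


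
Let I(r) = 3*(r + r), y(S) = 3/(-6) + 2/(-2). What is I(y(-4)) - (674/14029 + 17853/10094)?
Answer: -1531741627/141608726 ≈ -10.817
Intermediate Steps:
y(S) = -3/2 (y(S) = 3*(-1/6) + 2*(-1/2) = -1/2 - 1 = -3/2)
I(r) = 6*r (I(r) = 3*(2*r) = 6*r)
I(y(-4)) - (674/14029 + 17853/10094) = 6*(-3/2) - (674/14029 + 17853/10094) = -9 - (674*(1/14029) + 17853*(1/10094)) = -9 - (674/14029 + 17853/10094) = -9 - 1*257263093/141608726 = -9 - 257263093/141608726 = -1531741627/141608726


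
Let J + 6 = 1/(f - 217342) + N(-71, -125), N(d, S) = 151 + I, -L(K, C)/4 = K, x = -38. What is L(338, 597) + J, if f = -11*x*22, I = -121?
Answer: -276417889/208146 ≈ -1328.0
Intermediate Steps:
L(K, C) = -4*K
N(d, S) = 30 (N(d, S) = 151 - 121 = 30)
f = 9196 (f = -11*(-38)*22 = 418*22 = 9196)
J = 4995503/208146 (J = -6 + (1/(9196 - 217342) + 30) = -6 + (1/(-208146) + 30) = -6 + (-1/208146 + 30) = -6 + 6244379/208146 = 4995503/208146 ≈ 24.000)
L(338, 597) + J = -4*338 + 4995503/208146 = -1352 + 4995503/208146 = -276417889/208146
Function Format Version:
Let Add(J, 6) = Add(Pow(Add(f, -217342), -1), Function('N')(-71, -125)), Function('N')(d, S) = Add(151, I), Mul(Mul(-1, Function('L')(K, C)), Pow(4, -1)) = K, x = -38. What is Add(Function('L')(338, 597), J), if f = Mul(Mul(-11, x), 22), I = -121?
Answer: Rational(-276417889, 208146) ≈ -1328.0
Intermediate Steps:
Function('L')(K, C) = Mul(-4, K)
Function('N')(d, S) = 30 (Function('N')(d, S) = Add(151, -121) = 30)
f = 9196 (f = Mul(Mul(-11, -38), 22) = Mul(418, 22) = 9196)
J = Rational(4995503, 208146) (J = Add(-6, Add(Pow(Add(9196, -217342), -1), 30)) = Add(-6, Add(Pow(-208146, -1), 30)) = Add(-6, Add(Rational(-1, 208146), 30)) = Add(-6, Rational(6244379, 208146)) = Rational(4995503, 208146) ≈ 24.000)
Add(Function('L')(338, 597), J) = Add(Mul(-4, 338), Rational(4995503, 208146)) = Add(-1352, Rational(4995503, 208146)) = Rational(-276417889, 208146)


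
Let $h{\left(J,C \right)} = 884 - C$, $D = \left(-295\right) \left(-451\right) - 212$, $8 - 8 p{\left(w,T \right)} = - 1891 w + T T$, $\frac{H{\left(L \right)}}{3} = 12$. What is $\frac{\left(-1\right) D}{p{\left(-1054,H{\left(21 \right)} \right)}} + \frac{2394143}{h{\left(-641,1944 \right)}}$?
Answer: $- \frac{2386878581823}{1057033060} \approx -2258.1$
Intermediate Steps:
$H{\left(L \right)} = 36$ ($H{\left(L \right)} = 3 \cdot 12 = 36$)
$p{\left(w,T \right)} = 1 - \frac{T^{2}}{8} + \frac{1891 w}{8}$ ($p{\left(w,T \right)} = 1 - \frac{- 1891 w + T T}{8} = 1 - \frac{- 1891 w + T^{2}}{8} = 1 - \frac{T^{2} - 1891 w}{8} = 1 - \left(- \frac{1891 w}{8} + \frac{T^{2}}{8}\right) = 1 - \frac{T^{2}}{8} + \frac{1891 w}{8}$)
$D = 132833$ ($D = 133045 - 212 = 132833$)
$\frac{\left(-1\right) D}{p{\left(-1054,H{\left(21 \right)} \right)}} + \frac{2394143}{h{\left(-641,1944 \right)}} = \frac{\left(-1\right) 132833}{1 - \frac{36^{2}}{8} + \frac{1891}{8} \left(-1054\right)} + \frac{2394143}{884 - 1944} = - \frac{132833}{1 - 162 - \frac{996557}{4}} + \frac{2394143}{884 - 1944} = - \frac{132833}{1 - 162 - \frac{996557}{4}} + \frac{2394143}{-1060} = - \frac{132833}{- \frac{997201}{4}} + 2394143 \left(- \frac{1}{1060}\right) = \left(-132833\right) \left(- \frac{4}{997201}\right) - \frac{2394143}{1060} = \frac{531332}{997201} - \frac{2394143}{1060} = - \frac{2386878581823}{1057033060}$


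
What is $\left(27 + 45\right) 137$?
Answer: $9864$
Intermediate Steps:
$\left(27 + 45\right) 137 = 72 \cdot 137 = 9864$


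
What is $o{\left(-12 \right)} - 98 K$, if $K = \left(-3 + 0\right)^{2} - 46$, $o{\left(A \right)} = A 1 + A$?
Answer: $3602$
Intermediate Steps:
$o{\left(A \right)} = 2 A$ ($o{\left(A \right)} = A + A = 2 A$)
$K = -37$ ($K = \left(-3\right)^{2} - 46 = 9 - 46 = -37$)
$o{\left(-12 \right)} - 98 K = 2 \left(-12\right) - -3626 = -24 + 3626 = 3602$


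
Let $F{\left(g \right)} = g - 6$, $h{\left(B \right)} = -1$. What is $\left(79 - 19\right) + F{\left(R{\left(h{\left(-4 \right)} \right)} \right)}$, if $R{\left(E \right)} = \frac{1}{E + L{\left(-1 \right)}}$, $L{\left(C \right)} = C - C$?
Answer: $53$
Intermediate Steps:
$L{\left(C \right)} = 0$
$R{\left(E \right)} = \frac{1}{E}$ ($R{\left(E \right)} = \frac{1}{E + 0} = \frac{1}{E}$)
$F{\left(g \right)} = -6 + g$ ($F{\left(g \right)} = g - 6 = -6 + g$)
$\left(79 - 19\right) + F{\left(R{\left(h{\left(-4 \right)} \right)} \right)} = \left(79 - 19\right) - \left(6 - \frac{1}{-1}\right) = 60 - 7 = 53$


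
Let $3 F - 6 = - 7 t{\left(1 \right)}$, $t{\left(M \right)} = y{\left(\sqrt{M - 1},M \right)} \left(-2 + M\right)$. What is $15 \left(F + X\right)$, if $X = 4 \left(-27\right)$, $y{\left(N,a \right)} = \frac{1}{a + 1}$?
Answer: $- \frac{3145}{2} \approx -1572.5$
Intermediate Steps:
$y{\left(N,a \right)} = \frac{1}{1 + a}$
$X = -108$
$t{\left(M \right)} = \frac{-2 + M}{1 + M}$
$F = \frac{19}{6}$ ($F = 2 + \frac{\left(-7\right) \frac{-2 + 1}{1 + 1}}{3} = 2 + \frac{\left(-7\right) \frac{1}{2} \left(-1\right)}{3} = 2 + \frac{\left(-7\right) \left(- \frac{1}{2}\right)}{3} = 2 + \frac{1}{3} \cdot \frac{7}{2} = 2 + \frac{7}{6} = \frac{19}{6} \approx 3.1667$)
$15 \left(F + X\right) = 15 \left(\frac{19}{6} - 108\right) = 15 \left(- \frac{629}{6}\right) = - \frac{3145}{2}$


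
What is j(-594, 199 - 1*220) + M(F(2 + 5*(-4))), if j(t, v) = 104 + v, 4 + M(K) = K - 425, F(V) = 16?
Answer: -330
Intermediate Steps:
M(K) = -429 + K (M(K) = -4 + (K - 425) = -4 + (-425 + K) = -429 + K)
j(-594, 199 - 1*220) + M(F(2 + 5*(-4))) = (104 + (199 - 1*220)) + (-429 + 16) = (104 + (199 - 220)) - 413 = (104 - 21) - 413 = 83 - 413 = -330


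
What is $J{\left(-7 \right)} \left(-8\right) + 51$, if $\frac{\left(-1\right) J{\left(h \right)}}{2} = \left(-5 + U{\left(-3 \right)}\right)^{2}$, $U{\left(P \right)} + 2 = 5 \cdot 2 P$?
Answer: $21955$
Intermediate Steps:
$U{\left(P \right)} = -2 + 10 P$ ($U{\left(P \right)} = -2 + 5 \cdot 2 P = -2 + 10 P$)
$J{\left(h \right)} = -2738$ ($J{\left(h \right)} = - 2 \left(-5 + \left(-2 + 10 \left(-3\right)\right)\right)^{2} = - 2 \left(-5 - 32\right)^{2} = - 2 \left(-37\right)^{2} = \left(-2\right) 1369 = -2738$)
$J{\left(-7 \right)} \left(-8\right) + 51 = \left(-2738\right) \left(-8\right) + 51 = 21904 + 51 = 21955$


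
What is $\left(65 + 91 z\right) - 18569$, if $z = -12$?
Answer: $-19596$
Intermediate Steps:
$\left(65 + 91 z\right) - 18569 = \left(65 + 91 \left(-12\right)\right) - 18569 = \left(65 - 1092\right) - 18569 = -1027 - 18569 = -19596$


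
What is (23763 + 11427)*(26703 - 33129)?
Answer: -226130940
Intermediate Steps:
(23763 + 11427)*(26703 - 33129) = 35190*(-6426) = -226130940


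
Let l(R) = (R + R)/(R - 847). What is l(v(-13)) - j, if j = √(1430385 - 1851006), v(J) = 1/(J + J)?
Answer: 2/22023 - I*√420621 ≈ 9.0814e-5 - 648.55*I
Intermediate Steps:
v(J) = 1/(2*J)
l(R) = 2*R/(-847 + R) (l(R) = (2*R)/(-847 + R) = 2*R/(-847 + R))
j = I*√420621 (j = √(-420621) = I*√420621 ≈ 648.55*I)
l(v(-13)) - j = 2*((½)/(-13))/(-847 + (½)/(-13)) - I*√420621 = 2*((½)*(-1/13))/(-847 + (½)*(-1/13)) - I*√420621 = 2*(-1/26)/(-847 - 1/26) - I*√420621 = 2*(-1/26)/(-22023/26) - I*√420621 = 2*(-1/26)*(-26/22023) - I*√420621 = 2/22023 - I*√420621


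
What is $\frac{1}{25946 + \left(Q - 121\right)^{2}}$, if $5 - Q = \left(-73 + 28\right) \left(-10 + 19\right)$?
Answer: $\frac{1}{109467} \approx 9.1352 \cdot 10^{-6}$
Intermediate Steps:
$Q = 410$ ($Q = 5 - \left(-73 + 28\right) \left(-10 + 19\right) = 5 - \left(-45\right) 9 = 5 - -405 = 5 + 405 = 410$)
$\frac{1}{25946 + \left(Q - 121\right)^{2}} = \frac{1}{25946 + \left(410 - 121\right)^{2}} = \frac{1}{25946 + 289^{2}} = \frac{1}{25946 + 83521} = \frac{1}{109467}$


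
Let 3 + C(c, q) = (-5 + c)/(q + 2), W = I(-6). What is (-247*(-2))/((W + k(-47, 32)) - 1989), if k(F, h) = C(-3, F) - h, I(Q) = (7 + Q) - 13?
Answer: -11115/45806 ≈ -0.24265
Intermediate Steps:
I(Q) = -6 + Q
W = -12 (W = -6 - 6 = -12)
C(c, q) = -3 + (-5 + c)/(2 + q) (C(c, q) = -3 + (-5 + c)/(q + 2) = -3 + (-5 + c)/(2 + q))
k(F, h) = -h + (-14 - 3*F)/(2 + F) (k(F, h) = (-11 - 3 - 3*F)/(2 + F) - h = (-14 - 3*F)/(2 + F) - h = -h + (-14 - 3*F)/(2 + F))
(-247*(-2))/((W + k(-47, 32)) - 1989) = (-247*(-2))/((-12 + (-14 - 3*(-47) - 1*32*(2 - 47))/(2 - 47)) - 1989) = 494/((-12 + (-14 + 141 - 1*32*(-45))/(-45)) - 1989) = 494/((-12 - (-14 + 141 + 1440)/45) - 1989) = 494/((-12 - 1/45*1567) - 1989) = 494/((-12 - 1567/45) - 1989) = 494/(-2107/45 - 1989) = 494/(-91612/45) = 494*(-45/91612) = -11115/45806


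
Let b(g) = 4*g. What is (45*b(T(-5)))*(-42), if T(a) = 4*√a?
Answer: -30240*I*√5 ≈ -67619.0*I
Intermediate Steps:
(45*b(T(-5)))*(-42) = (45*(4*(4*√(-5))))*(-42) = (45*(4*(4*(I*√5))))*(-42) = (45*(4*(4*I*√5)))*(-42) = (45*(16*I*√5))*(-42) = (720*I*√5)*(-42) = -30240*I*√5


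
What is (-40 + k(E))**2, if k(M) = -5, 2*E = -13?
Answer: 2025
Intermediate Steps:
E = -13/2 (E = (1/2)*(-13) = -13/2 ≈ -6.5000)
(-40 + k(E))**2 = (-40 - 5)**2 = (-45)**2 = 2025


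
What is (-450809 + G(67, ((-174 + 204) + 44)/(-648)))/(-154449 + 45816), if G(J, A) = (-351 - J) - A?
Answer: 146197511/35197092 ≈ 4.1537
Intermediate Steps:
G(J, A) = -351 - A - J
(-450809 + G(67, ((-174 + 204) + 44)/(-648)))/(-154449 + 45816) = (-450809 + (-351 - ((-174 + 204) + 44)/(-648) - 1*67))/(-154449 + 45816) = (-450809 + (-351 - (30 + 44)*(-1)/648 - 67))/(-108633) = (-450809 + (-351 - 74*(-1)/648 - 67))*(-1/108633) = (-450809 + (-351 - 1*(-37/324) - 67))*(-1/108633) = (-450809 + (-351 + 37/324 - 67))*(-1/108633) = (-450809 - 135395/324)*(-1/108633) = -146197511/324*(-1/108633) = 146197511/35197092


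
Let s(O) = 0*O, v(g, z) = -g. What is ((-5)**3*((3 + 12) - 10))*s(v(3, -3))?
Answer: 0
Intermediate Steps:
s(O) = 0
((-5)**3*((3 + 12) - 10))*s(v(3, -3)) = ((-5)**3*((3 + 12) - 10))*0 = -125*(15 - 10)*0 = -125*5*0 = -625*0 = 0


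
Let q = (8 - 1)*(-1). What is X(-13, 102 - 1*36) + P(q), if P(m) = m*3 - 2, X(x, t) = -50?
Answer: -73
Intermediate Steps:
q = -7 (q = 7*(-1) = -7)
P(m) = -2 + 3*m (P(m) = 3*m - 2 = -2 + 3*m)
X(-13, 102 - 1*36) + P(q) = -50 + (-2 + 3*(-7)) = -50 + (-2 - 21) = -50 - 23 = -73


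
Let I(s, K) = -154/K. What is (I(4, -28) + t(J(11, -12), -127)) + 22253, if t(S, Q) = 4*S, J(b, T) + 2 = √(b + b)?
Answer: 44501/2 + 4*√22 ≈ 22269.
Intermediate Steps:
J(b, T) = -2 + √2*√b (J(b, T) = -2 + √(b + b) = -2 + √(2*b) = -2 + √2*√b)
(I(4, -28) + t(J(11, -12), -127)) + 22253 = (-154/(-28) + 4*(-2 + √2*√11)) + 22253 = (-154*(-1/28) + 4*(-2 + √22)) + 22253 = (11/2 + (-8 + 4*√22)) + 22253 = (-5/2 + 4*√22) + 22253 = 44501/2 + 4*√22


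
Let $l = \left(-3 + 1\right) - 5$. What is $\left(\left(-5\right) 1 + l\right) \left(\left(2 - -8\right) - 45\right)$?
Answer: $420$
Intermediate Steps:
$l = -7$ ($l = -2 - 5 = -7$)
$\left(\left(-5\right) 1 + l\right) \left(\left(2 - -8\right) - 45\right) = \left(\left(-5\right) 1 - 7\right) \left(\left(2 - -8\right) - 45\right) = \left(-5 - 7\right) \left(\left(2 + 8\right) - 45\right) = - 12 \left(10 - 45\right) = \left(-12\right) \left(-35\right) = 420$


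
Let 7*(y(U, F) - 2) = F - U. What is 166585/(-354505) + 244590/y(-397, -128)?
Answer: 121382300419/20064983 ≈ 6049.5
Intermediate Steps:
y(U, F) = 2 - U/7 + F/7 (y(U, F) = 2 + (F - U)/7 = 2 + (-U/7 + F/7) = 2 - U/7 + F/7)
166585/(-354505) + 244590/y(-397, -128) = 166585/(-354505) + 244590/(2 - ⅐*(-397) + (⅐)*(-128)) = 166585*(-1/354505) + 244590/(2 + 397/7 - 128/7) = -33317/70901 + 244590/(283/7) = -33317/70901 + 244590*(7/283) = -33317/70901 + 1712130/283 = 121382300419/20064983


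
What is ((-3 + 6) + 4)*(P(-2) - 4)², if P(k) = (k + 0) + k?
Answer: 448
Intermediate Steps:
P(k) = 2*k (P(k) = k + k = 2*k)
((-3 + 6) + 4)*(P(-2) - 4)² = ((-3 + 6) + 4)*(2*(-2) - 4)² = (3 + 4)*(-4 - 4)² = 7*(-8)² = 7*64 = 448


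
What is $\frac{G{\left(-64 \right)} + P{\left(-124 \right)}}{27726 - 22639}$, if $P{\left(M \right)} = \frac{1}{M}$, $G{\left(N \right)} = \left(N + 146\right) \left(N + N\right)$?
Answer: $- \frac{1301505}{630788} \approx -2.0633$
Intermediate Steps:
$G{\left(N \right)} = 2 N \left(146 + N\right)$ ($G{\left(N \right)} = \left(146 + N\right) 2 N = 2 N \left(146 + N\right)$)
$\frac{G{\left(-64 \right)} + P{\left(-124 \right)}}{27726 - 22639} = \frac{2 \left(-64\right) \left(146 - 64\right) + \frac{1}{-124}}{27726 - 22639} = \frac{2 \left(-64\right) 82 - \frac{1}{124}}{5087} = \left(-10496 - \frac{1}{124}\right) \frac{1}{5087} = \left(- \frac{1301505}{124}\right) \frac{1}{5087} = - \frac{1301505}{630788}$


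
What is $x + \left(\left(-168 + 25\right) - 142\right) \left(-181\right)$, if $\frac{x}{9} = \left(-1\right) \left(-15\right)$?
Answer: $51720$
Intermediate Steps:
$x = 135$ ($x = 9 \left(\left(-1\right) \left(-15\right)\right) = 9 \cdot 15 = 135$)
$x + \left(\left(-168 + 25\right) - 142\right) \left(-181\right) = 135 + \left(\left(-168 + 25\right) - 142\right) \left(-181\right) = 135 + \left(-143 - 142\right) \left(-181\right) = 135 - -51585 = 135 + 51585 = 51720$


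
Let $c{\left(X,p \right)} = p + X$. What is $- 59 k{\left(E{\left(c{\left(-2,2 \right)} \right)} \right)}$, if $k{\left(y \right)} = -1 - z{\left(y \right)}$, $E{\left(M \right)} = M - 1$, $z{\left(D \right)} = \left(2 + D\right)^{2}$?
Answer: $118$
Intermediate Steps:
$c{\left(X,p \right)} = X + p$
$E{\left(M \right)} = -1 + M$ ($E{\left(M \right)} = M - 1 = -1 + M$)
$k{\left(y \right)} = -1 - \left(2 + y\right)^{2}$
$- 59 k{\left(E{\left(c{\left(-2,2 \right)} \right)} \right)} = - 59 \left(-1 - \left(2 + \left(-1 + \left(-2 + 2\right)\right)\right)^{2}\right) = - 59 \left(-1 - \left(2 + \left(-1 + 0\right)\right)^{2}\right) = - 59 \left(-1 - \left(2 - 1\right)^{2}\right) = - 59 \left(-1 - 1^{2}\right) = - 59 \left(-1 - 1\right) = \left(-59\right) \left(-2\right) = 118$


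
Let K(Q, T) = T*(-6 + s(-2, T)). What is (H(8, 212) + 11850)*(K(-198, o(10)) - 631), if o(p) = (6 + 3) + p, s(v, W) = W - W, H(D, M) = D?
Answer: -8834210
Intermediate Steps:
s(v, W) = 0
o(p) = 9 + p
K(Q, T) = -6*T (K(Q, T) = T*(-6 + 0) = T*(-6) = -6*T)
(H(8, 212) + 11850)*(K(-198, o(10)) - 631) = (8 + 11850)*(-6*(9 + 10) - 631) = 11858*(-6*19 - 631) = 11858*(-114 - 631) = 11858*(-745) = -8834210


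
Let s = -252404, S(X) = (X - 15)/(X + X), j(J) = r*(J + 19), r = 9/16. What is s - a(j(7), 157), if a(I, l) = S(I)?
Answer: -19687511/78 ≈ -2.5240e+5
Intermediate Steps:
r = 9/16 (r = 9*(1/16) = 9/16 ≈ 0.56250)
j(J) = 171/16 + 9*J/16 (j(J) = 9*(J + 19)/16 = 9*(19 + J)/16 = 171/16 + 9*J/16)
S(X) = (-15 + X)/(2*X) (S(X) = (-15 + X)/((2*X)) = (-15 + X)*(1/(2*X)) = (-15 + X)/(2*X))
a(I, l) = (-15 + I)/(2*I)
s - a(j(7), 157) = -252404 - (-15 + (171/16 + (9/16)*7))/(2*(171/16 + (9/16)*7)) = -252404 - (-15 + (171/16 + 63/16))/(2*(171/16 + 63/16)) = -252404 - (-15 + 117/8)/(2*117/8) = -252404 - 8*(-3)/(2*117*8) = -252404 - 1*(-1/78) = -252404 + 1/78 = -19687511/78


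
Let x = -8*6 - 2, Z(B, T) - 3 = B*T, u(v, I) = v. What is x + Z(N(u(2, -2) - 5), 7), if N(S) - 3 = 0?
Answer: -26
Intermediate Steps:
N(S) = 3 (N(S) = 3 + 0 = 3)
Z(B, T) = 3 + B*T
x = -50 (x = -48 - 2 = -50)
x + Z(N(u(2, -2) - 5), 7) = -50 + (3 + 3*7) = -50 + (3 + 21) = -50 + 24 = -26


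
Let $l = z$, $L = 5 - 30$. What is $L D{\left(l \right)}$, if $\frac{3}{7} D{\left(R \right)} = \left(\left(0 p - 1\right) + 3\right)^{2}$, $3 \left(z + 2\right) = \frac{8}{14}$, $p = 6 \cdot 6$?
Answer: $- \frac{700}{3} \approx -233.33$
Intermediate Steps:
$p = 36$
$L = -25$ ($L = 5 - 30 = -25$)
$z = - \frac{38}{21}$ ($z = -2 + \frac{8 \cdot \frac{1}{14}}{3} = -2 + \frac{1}{3} \cdot \frac{4}{7} = -2 + \frac{4}{21} = - \frac{38}{21} \approx -1.8095$)
$l = - \frac{38}{21} \approx -1.8095$
$D{\left(R \right)} = \frac{28}{3}$ ($D{\left(R \right)} = \frac{7 \left(\left(0 \cdot 36 - 1\right) + 3\right)^{2}}{3} = \frac{7 \left(\left(0 - 1\right) + 3\right)^{2}}{3} = \frac{7 \left(-1 + 3\right)^{2}}{3} = \frac{7 \cdot 2^{2}}{3} = \frac{7}{3} \cdot 4 = \frac{28}{3}$)
$L D{\left(l \right)} = \left(-25\right) \frac{28}{3} = - \frac{700}{3}$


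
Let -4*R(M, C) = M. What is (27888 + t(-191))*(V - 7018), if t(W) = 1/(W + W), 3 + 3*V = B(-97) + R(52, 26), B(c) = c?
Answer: -225496601905/1146 ≈ -1.9677e+8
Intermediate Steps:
R(M, C) = -M/4
V = -113/3 (V = -1 + (-97 - ¼*52)/3 = -1 + (-97 - 13)/3 = -1 + (⅓)*(-110) = -1 - 110/3 = -113/3 ≈ -37.667)
t(W) = 1/(2*W)
(27888 + t(-191))*(V - 7018) = (27888 + (½)/(-191))*(-113/3 - 7018) = (27888 + (½)*(-1/191))*(-21167/3) = (27888 - 1/382)*(-21167/3) = (10653215/382)*(-21167/3) = -225496601905/1146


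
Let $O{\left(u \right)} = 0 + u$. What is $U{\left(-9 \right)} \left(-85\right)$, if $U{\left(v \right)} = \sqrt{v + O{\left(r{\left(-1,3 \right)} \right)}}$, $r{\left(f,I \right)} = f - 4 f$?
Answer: $- 85 i \sqrt{6} \approx - 208.21 i$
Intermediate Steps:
$r{\left(f,I \right)} = - 3 f$
$O{\left(u \right)} = u$
$U{\left(v \right)} = \sqrt{3 + v}$ ($U{\left(v \right)} = \sqrt{v - -3} = \sqrt{v + 3} = \sqrt{3 + v}$)
$U{\left(-9 \right)} \left(-85\right) = \sqrt{3 - 9} \left(-85\right) = \sqrt{-6} \left(-85\right) = i \sqrt{6} \left(-85\right) = - 85 i \sqrt{6}$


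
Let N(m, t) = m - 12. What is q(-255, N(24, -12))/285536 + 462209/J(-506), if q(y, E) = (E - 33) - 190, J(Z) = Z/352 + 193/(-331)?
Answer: -698951830849015/3055520736 ≈ -2.2875e+5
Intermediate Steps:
N(m, t) = -12 + m
J(Z) = -193/331 + Z/352 (J(Z) = Z*(1/352) + 193*(-1/331) = Z/352 - 193/331 = -193/331 + Z/352)
q(y, E) = -223 + E (q(y, E) = (-33 + E) - 190 = -223 + E)
q(-255, N(24, -12))/285536 + 462209/J(-506) = (-223 + (-12 + 24))/285536 + 462209/(-193/331 + (1/352)*(-506)) = (-223 + 12)*(1/285536) + 462209/(-193/331 - 23/16) = -211*1/285536 + 462209/(-10701/5296) = -211/285536 + 462209*(-5296/10701) = -211/285536 - 2447858864/10701 = -698951830849015/3055520736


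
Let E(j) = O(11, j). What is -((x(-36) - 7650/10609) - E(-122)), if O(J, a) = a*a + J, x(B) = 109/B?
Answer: 5690189761/381924 ≈ 14899.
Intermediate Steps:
O(J, a) = J + a**2 (O(J, a) = a**2 + J = J + a**2)
E(j) = 11 + j**2
-((x(-36) - 7650/10609) - E(-122)) = -((109/(-36) - 7650/10609) - (11 + (-122)**2)) = -((109*(-1/36) - 7650*1/10609) - (11 + 14884)) = -((-109/36 - 7650/10609) - 1*14895) = -(-1431781/381924 - 14895) = -1*(-5690189761/381924) = 5690189761/381924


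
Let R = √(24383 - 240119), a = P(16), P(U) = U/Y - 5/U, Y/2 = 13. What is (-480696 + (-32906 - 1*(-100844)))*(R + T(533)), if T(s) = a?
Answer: -13001877/104 - 825516*I*√53934 ≈ -1.2502e+5 - 1.9172e+8*I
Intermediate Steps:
Y = 26 (Y = 2*13 = 26)
P(U) = -5/U + U/26 (P(U) = U/26 - 5/U = -5/U + U/26)
a = 63/208 (a = -5/16 + (1/26)*16 = -5*1/16 + 8/13 = -5/16 + 8/13 = 63/208 ≈ 0.30288)
T(s) = 63/208
R = 2*I*√53934 (R = √(-215736) = 2*I*√53934 ≈ 464.47*I)
(-480696 + (-32906 - 1*(-100844)))*(R + T(533)) = (-480696 + (-32906 - 1*(-100844)))*(2*I*√53934 + 63/208) = (-480696 + (-32906 + 100844))*(63/208 + 2*I*√53934) = (-480696 + 67938)*(63/208 + 2*I*√53934) = -412758*(63/208 + 2*I*√53934) = -13001877/104 - 825516*I*√53934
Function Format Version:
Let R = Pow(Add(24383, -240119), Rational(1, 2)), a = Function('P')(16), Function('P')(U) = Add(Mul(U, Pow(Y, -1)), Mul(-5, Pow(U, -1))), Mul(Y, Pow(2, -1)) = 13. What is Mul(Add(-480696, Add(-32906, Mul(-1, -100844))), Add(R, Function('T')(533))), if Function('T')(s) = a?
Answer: Add(Rational(-13001877, 104), Mul(-825516, I, Pow(53934, Rational(1, 2)))) ≈ Add(-1.2502e+5, Mul(-1.9172e+8, I))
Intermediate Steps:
Y = 26 (Y = Mul(2, 13) = 26)
Function('P')(U) = Add(Mul(-5, Pow(U, -1)), Mul(Rational(1, 26), U)) (Function('P')(U) = Add(Mul(U, Pow(26, -1)), Mul(-5, Pow(U, -1))) = Add(Mul(U, Rational(1, 26)), Mul(-5, Pow(U, -1))) = Add(Mul(Rational(1, 26), U), Mul(-5, Pow(U, -1))) = Add(Mul(-5, Pow(U, -1)), Mul(Rational(1, 26), U)))
a = Rational(63, 208) (a = Add(Mul(-5, Pow(16, -1)), Mul(Rational(1, 26), 16)) = Add(Mul(-5, Rational(1, 16)), Rational(8, 13)) = Add(Rational(-5, 16), Rational(8, 13)) = Rational(63, 208) ≈ 0.30288)
Function('T')(s) = Rational(63, 208)
R = Mul(2, I, Pow(53934, Rational(1, 2))) (R = Pow(-215736, Rational(1, 2)) = Mul(2, I, Pow(53934, Rational(1, 2))) ≈ Mul(464.47, I))
Mul(Add(-480696, Add(-32906, Mul(-1, -100844))), Add(R, Function('T')(533))) = Mul(Add(-480696, Add(-32906, Mul(-1, -100844))), Add(Mul(2, I, Pow(53934, Rational(1, 2))), Rational(63, 208))) = Mul(Add(-480696, Add(-32906, 100844)), Add(Rational(63, 208), Mul(2, I, Pow(53934, Rational(1, 2))))) = Mul(Add(-480696, 67938), Add(Rational(63, 208), Mul(2, I, Pow(53934, Rational(1, 2))))) = Mul(-412758, Add(Rational(63, 208), Mul(2, I, Pow(53934, Rational(1, 2))))) = Add(Rational(-13001877, 104), Mul(-825516, I, Pow(53934, Rational(1, 2))))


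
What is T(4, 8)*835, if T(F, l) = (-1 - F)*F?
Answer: -16700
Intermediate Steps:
T(F, l) = F*(-1 - F)
T(4, 8)*835 = -1*4*(1 + 4)*835 = -1*4*5*835 = -20*835 = -16700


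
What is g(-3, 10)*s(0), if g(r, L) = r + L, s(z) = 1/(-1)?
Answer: -7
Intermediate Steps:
s(z) = -1 (s(z) = 1*(-1) = -1)
g(r, L) = L + r
g(-3, 10)*s(0) = (10 - 3)*(-1) = 7*(-1) = -7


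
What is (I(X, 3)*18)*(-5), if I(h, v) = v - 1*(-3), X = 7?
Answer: -540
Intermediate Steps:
I(h, v) = 3 + v (I(h, v) = v + 3 = 3 + v)
(I(X, 3)*18)*(-5) = ((3 + 3)*18)*(-5) = (6*18)*(-5) = 108*(-5) = -540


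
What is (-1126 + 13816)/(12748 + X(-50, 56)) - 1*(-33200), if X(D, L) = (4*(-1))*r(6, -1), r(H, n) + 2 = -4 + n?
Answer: 212087945/6388 ≈ 33201.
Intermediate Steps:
r(H, n) = -6 + n (r(H, n) = -2 + (-4 + n) = -6 + n)
X(D, L) = 28 (X(D, L) = (4*(-1))*(-6 - 1) = -4*(-7) = 28)
(-1126 + 13816)/(12748 + X(-50, 56)) - 1*(-33200) = (-1126 + 13816)/(12748 + 28) - 1*(-33200) = 12690/12776 + 33200 = 12690*(1/12776) + 33200 = 6345/6388 + 33200 = 212087945/6388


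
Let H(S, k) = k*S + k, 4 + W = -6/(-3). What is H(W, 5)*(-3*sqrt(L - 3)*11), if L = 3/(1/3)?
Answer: 165*sqrt(6) ≈ 404.17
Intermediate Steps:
L = 9 (L = 3/(1/3) = 3*3 = 9)
W = -2 (W = -4 - 6/(-3) = -4 - 6*(-1/3) = -4 + 2 = -2)
H(S, k) = k + S*k (H(S, k) = S*k + k = k + S*k)
H(W, 5)*(-3*sqrt(L - 3)*11) = (5*(1 - 2))*(-3*sqrt(9 - 3)*11) = (5*(-1))*(-3*sqrt(6)*11) = -(-165)*sqrt(6) = 165*sqrt(6)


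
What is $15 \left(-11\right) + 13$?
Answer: $-152$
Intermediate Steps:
$15 \left(-11\right) + 13 = -165 + 13 = -152$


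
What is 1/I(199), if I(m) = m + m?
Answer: 1/398 ≈ 0.0025126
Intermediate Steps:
I(m) = 2*m
1/I(199) = 1/(2*199) = 1/398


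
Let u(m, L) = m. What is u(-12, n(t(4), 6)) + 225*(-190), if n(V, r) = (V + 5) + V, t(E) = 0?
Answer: -42762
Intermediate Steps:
n(V, r) = 5 + 2*V (n(V, r) = (5 + V) + V = 5 + 2*V)
u(-12, n(t(4), 6)) + 225*(-190) = -12 + 225*(-190) = -12 - 42750 = -42762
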